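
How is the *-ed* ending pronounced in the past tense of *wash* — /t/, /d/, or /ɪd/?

The stem *wash* ends in a voiceless consonant other than /t/.
The -ed suffix is realized as /ɪd/ after /t, d/; as /t/ after other voiceless consonants; and as /d/ after other voiced sounds.
So -ed on *wash* is pronounced /t/.

/t/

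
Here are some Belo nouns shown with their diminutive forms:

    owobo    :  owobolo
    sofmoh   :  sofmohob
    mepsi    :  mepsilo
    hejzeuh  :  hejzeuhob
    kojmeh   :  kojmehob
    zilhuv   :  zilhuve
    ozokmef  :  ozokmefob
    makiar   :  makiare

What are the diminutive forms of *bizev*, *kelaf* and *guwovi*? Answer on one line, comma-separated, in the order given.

bizeve, kelafob, guwovilo

Looking at the final sound of each stem: -ob when the stem ends in a voiceless consonant (*sofmoh*, *hejzeuh*, *kojmeh*, *ozokmef*); -e when the stem ends in a voiced consonant (*zilhuv*, *makiar*); -lo when the stem ends in a vowel (*owobo*, *mepsi*).
*bizev*: final sound = /v/, a voiced consonant → -e → *bizeve*.
The final sound of *kelaf* is /f/, which is a voiceless consonant, so the suffix is -ob, giving *kelafob*.
Since the final sound of *guwovi* is /i/ (a vowel), it takes -lo, giving *guwovilo*.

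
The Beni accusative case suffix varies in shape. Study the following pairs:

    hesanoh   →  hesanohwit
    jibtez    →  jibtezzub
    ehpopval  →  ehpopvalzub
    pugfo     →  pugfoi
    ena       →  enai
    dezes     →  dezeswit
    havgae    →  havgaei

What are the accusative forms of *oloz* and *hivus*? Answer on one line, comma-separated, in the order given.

Looking at the final sound of each stem: -wit when the stem ends in a voiceless consonant (*hesanoh*, *dezes*); -zub when the stem ends in a voiced consonant (*jibtez*, *ehpopval*); -i when the stem ends in a vowel (*pugfo*, *ena*, *havgae*).
*oloz* — final sound /z/ (a voiced consonant) → -zub → *olozzub*.
The final sound of *hivus* is /s/, which is a voiceless consonant, so the suffix is -wit, giving *hivuswit*.

olozzub, hivuswit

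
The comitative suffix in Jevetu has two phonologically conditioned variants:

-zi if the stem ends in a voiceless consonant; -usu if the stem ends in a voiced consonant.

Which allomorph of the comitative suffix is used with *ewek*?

-zi

Since the final consonant of *ewek* is /k/ (voiceless), it takes -zi.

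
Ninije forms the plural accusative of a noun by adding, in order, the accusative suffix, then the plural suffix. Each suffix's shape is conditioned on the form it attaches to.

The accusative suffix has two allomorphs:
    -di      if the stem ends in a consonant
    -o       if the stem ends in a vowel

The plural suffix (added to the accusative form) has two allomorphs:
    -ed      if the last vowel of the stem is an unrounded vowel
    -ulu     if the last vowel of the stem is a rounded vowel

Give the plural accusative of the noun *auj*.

aujdied

*auj* — final sound /j/ (a consonant) → -di → *aujdi*.
The last vowel of the accusative form *aujdi* is /i/, which is an unrounded vowel, so the plural suffix is -ed, giving *aujdied*.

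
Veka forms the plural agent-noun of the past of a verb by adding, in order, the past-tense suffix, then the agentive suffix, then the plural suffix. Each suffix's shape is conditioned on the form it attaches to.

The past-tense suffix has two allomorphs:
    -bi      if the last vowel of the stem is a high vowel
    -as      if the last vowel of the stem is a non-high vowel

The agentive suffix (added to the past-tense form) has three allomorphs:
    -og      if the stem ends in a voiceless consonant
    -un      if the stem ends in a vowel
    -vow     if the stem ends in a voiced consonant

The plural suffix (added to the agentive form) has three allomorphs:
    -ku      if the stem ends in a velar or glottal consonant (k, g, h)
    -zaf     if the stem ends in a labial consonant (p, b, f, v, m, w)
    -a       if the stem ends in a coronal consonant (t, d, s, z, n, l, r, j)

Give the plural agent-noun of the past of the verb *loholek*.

loholekasogku

Since the last vowel of *loholek* is /e/ (a non-high vowel), it takes -as, giving *loholekas*.
The final sound of the past-tense form *loholekas* is /s/, which is a voiceless consonant, so the agentive suffix is -og, giving *loholekasog*.
Since the final consonant of the agentive form *loholekasog* is /g/ (velar/glottal), it takes -ku, giving *loholekasogku*.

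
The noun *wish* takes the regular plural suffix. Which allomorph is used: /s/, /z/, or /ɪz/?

The stem *wish* ends in a sibilant (/s, z, ʃ, ʒ, tʃ, dʒ/).
The plural suffix surfaces as /ɪz/ after sibilants, /s/ after other voiceless consonants, and /z/ after other voiced sounds.
So the plural -s on *wish* is pronounced /ɪz/.

/ɪz/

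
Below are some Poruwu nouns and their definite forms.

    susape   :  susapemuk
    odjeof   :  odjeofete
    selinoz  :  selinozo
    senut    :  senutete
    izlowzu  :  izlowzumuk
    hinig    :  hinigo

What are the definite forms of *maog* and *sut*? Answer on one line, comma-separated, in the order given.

maogo, sutete

Looking at the final sound of each stem: -ete when the stem ends in a voiceless consonant (*odjeof*, *senut*); -o when the stem ends in a voiced consonant (*selinoz*, *hinig*); -muk when the stem ends in a vowel (*susape*, *izlowzu*).
*maog*: final sound = /g/, a voiced consonant → -o → *maogo*.
*sut* — final sound /t/ (a voiceless consonant) → -ete → *sutete*.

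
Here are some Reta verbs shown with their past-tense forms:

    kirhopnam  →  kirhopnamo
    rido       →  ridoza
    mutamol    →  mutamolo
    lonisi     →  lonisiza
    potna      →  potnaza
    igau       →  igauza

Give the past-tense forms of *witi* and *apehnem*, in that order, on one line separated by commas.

The pattern is consonant vs. vowel: -o when the stem ends in a consonant (*kirhopnam*, *mutamol*); -za when the stem ends in a vowel (*rido*, *lonisi*, *potna*, *igau*).
Since the final sound of *witi* is /i/ (a vowel), it takes -za, giving *witiza*.
*apehnem* — final sound /m/ (a consonant) → -o → *apehnemo*.

witiza, apehnemo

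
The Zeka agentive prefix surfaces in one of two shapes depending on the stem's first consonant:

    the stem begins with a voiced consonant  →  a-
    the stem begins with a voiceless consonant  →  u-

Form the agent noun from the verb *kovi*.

ukovi

Since the first consonant of *kovi* is /k/ (voiceless), it takes u-, giving *ukovi*.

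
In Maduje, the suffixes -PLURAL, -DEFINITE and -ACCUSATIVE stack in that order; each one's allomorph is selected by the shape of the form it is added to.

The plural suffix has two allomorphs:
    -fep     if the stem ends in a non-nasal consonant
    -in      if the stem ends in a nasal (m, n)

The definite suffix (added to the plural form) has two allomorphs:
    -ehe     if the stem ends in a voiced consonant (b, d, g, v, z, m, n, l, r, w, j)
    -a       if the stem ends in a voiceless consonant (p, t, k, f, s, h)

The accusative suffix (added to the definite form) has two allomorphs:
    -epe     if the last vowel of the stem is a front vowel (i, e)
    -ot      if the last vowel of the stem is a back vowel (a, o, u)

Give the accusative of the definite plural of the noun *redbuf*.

The final consonant of *redbuf* is /f/, which is non-nasal, so the plural suffix is -fep, giving *redbuffep*.
Since the final consonant of the plural form *redbuffep* is /p/ (voiceless), it takes -a, giving *redbuffepa*.
The last vowel of the definite form *redbuffepa* is /a/, which is a back vowel, so the accusative suffix is -ot, giving *redbuffepaot*.

redbuffepaot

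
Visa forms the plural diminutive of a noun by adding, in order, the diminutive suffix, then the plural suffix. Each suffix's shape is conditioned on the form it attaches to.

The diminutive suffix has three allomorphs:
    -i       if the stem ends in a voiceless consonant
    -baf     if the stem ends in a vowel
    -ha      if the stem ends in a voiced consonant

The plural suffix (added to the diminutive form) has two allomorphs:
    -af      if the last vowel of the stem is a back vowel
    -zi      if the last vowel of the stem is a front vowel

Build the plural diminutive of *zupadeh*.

zupadehizi

*zupadeh* — final sound /h/ (a voiceless consonant) → -i → *zupadehi*.
The last vowel of the diminutive form *zupadehi* is /i/, which is a front vowel, so the plural suffix is -zi, giving *zupadehizi*.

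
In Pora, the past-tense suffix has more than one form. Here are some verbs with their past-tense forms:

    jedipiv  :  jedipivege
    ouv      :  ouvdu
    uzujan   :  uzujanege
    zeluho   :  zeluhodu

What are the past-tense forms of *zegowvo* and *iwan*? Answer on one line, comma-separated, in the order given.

zegowvodu, iwanege

Looking at the last vowel of each stem: -du when the last vowel of the stem is a rounded vowel (*ouv*, *zeluho*); -ege when the last vowel of the stem is an unrounded vowel (*jedipiv*, *uzujan*).
*zegowvo* — last vowel /o/ (a rounded vowel) → -du → *zegowvodu*.
Since the last vowel of *iwan* is /a/ (an unrounded vowel), it takes -ege, giving *iwanege*.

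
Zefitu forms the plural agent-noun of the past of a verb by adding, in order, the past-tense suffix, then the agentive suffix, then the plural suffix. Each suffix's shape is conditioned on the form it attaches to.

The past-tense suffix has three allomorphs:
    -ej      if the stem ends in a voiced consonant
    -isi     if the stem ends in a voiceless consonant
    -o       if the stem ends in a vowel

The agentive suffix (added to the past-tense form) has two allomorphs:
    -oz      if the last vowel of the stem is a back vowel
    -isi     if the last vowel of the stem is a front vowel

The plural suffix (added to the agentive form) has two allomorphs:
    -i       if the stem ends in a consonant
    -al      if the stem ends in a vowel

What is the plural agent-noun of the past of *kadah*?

kadahisiisial

*kadah* — final sound /h/ (a voiceless consonant) → -isi → *kadahisi*.
The past-tense form *kadahisi*: last vowel = /i/, a front vowel → -isi → *kadahisiisi*.
Since the final sound of the agentive form *kadahisiisi* is /i/ (a vowel), it takes -al, giving *kadahisiisial*.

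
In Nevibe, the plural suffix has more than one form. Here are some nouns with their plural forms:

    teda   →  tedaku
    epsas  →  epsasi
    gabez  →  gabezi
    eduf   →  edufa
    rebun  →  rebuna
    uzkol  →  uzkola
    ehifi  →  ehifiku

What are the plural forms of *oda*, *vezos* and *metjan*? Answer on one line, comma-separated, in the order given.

The suffix is conditioned by the final sound: -i when the stem ends in a sibilant (*epsas*, *gabez*); -a when the stem ends in a non-sibilant consonant (*eduf*, *rebun*, *uzkol*); -ku when the stem ends in a vowel (*teda*, *ehifi*).
Since the final sound of *oda* is /a/ (a vowel), it takes -ku, giving *odaku*.
Since the final sound of *vezos* is /s/ (a sibilant), it takes -i, giving *vezosi*.
*metjan*: final sound = /n/, a non-sibilant consonant → -a → *metjana*.

odaku, vezosi, metjana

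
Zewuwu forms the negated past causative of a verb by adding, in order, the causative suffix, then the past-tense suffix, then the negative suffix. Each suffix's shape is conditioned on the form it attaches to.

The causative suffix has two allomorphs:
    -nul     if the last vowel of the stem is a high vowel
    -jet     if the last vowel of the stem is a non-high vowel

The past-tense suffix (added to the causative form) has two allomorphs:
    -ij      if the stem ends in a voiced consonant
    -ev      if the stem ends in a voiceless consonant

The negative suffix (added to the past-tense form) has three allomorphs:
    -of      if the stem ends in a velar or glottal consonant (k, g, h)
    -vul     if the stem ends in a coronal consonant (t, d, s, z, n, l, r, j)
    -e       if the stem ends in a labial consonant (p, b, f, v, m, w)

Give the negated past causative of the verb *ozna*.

The last vowel of *ozna* is /a/, which is a non-high vowel, so the causative suffix is -jet, giving *oznajet*.
The final consonant of the causative form *oznajet* is /t/, which is voiceless, so the past-tense suffix is -ev, giving *oznajetev*.
The final consonant of the past-tense form *oznajetev* is /v/, which is labial, so the negative suffix is -e, giving *oznajeteve*.

oznajeteve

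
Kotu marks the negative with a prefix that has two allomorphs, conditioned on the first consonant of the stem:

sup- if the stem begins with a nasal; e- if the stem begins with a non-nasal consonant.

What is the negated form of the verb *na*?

supna

*na*: first consonant = /n/, a nasal → sup- → *supna*.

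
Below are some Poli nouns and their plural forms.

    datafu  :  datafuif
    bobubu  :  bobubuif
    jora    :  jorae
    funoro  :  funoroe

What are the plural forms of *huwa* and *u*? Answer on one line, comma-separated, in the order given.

huwae, uif

The suffix is conditioned by the last vowel: -if when the last vowel of the stem is a high vowel (*datafu*, *bobubu*); -e when the last vowel of the stem is a non-high vowel (*jora*, *funoro*).
Since the last vowel of *huwa* is /a/ (a non-high vowel), it takes -e, giving *huwae*.
Since the last vowel of *u* is /u/ (a high vowel), it takes -if, giving *uif*.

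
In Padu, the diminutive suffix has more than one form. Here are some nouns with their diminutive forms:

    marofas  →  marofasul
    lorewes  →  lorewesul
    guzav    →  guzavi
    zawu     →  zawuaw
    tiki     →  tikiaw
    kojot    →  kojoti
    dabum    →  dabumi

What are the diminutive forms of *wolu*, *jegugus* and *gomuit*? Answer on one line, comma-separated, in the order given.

The suffix is conditioned by the final sound: -ul when the stem ends in a sibilant (*marofas*, *lorewes*); -i when the stem ends in a non-sibilant consonant (*guzav*, *kojot*, *dabum*); -aw when the stem ends in a vowel (*zawu*, *tiki*).
The final sound of *wolu* is /u/, which is a vowel, so the suffix is -aw, giving *woluaw*.
*jegugus*: final sound = /s/, a sibilant → -ul → *jegugusul*.
*gomuit*: final sound = /t/, a non-sibilant consonant → -i → *gomuiti*.

woluaw, jegugusul, gomuiti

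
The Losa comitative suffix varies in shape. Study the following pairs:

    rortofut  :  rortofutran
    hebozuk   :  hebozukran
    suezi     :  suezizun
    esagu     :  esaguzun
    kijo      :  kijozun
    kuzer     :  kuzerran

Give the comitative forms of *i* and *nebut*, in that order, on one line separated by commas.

Looking at the final sound of each stem: -ran when the stem ends in a consonant (*rortofut*, *hebozuk*, *kuzer*); -zun when the stem ends in a vowel (*suezi*, *esagu*, *kijo*).
*i* — final sound /i/ (a vowel) → -zun → *izun*.
*nebut* — final sound /t/ (a consonant) → -ran → *nebutran*.

izun, nebutran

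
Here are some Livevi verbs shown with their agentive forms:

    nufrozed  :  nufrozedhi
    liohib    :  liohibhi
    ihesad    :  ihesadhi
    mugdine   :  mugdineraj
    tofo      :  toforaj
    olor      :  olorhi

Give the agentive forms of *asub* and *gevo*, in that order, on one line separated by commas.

asubhi, gevoraj

Looking at the final sound of each stem: -hi when the stem ends in a consonant (*nufrozed*, *liohib*, *ihesad*, *olor*); -raj when the stem ends in a vowel (*mugdine*, *tofo*).
The final sound of *asub* is /b/, which is a consonant, so the suffix is -hi, giving *asubhi*.
The final sound of *gevo* is /o/, which is a vowel, so the suffix is -raj, giving *gevoraj*.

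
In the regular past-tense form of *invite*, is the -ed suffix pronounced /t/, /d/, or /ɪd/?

The stem *invite* ends in /t/ or /d/.
The -ed suffix is realized as /ɪd/ after /t, d/; as /t/ after other voiceless consonants; and as /d/ after other voiced sounds.
So -ed on *invite* is pronounced /ɪd/.

/ɪd/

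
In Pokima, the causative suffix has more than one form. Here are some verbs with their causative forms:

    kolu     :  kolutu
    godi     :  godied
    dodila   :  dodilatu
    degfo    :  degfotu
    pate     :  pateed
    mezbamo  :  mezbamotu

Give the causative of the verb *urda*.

urdatu

The suffix is conditioned by the last vowel: -ed when the last vowel of the stem is a front vowel (*godi*, *pate*); -tu when the last vowel of the stem is a back vowel (*kolu*, *dodila*, *degfo*, *mezbamo*).
*urda* — last vowel /a/ (a back vowel) → -tu → *urdatu*.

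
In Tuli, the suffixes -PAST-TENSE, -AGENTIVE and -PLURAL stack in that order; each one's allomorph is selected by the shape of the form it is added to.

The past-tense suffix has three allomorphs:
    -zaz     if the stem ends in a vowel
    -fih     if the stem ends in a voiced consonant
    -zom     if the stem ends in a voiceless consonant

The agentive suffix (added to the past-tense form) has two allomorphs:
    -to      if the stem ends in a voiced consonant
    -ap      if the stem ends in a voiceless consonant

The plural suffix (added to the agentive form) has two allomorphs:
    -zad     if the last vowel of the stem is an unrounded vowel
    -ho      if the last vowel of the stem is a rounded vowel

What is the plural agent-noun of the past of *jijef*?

jijefzomtoho

Since the final sound of *jijef* is /f/ (a voiceless consonant), it takes -zom, giving *jijefzom*.
The past-tense form *jijefzom* — final consonant /m/ (voiced) → -to → *jijefzomto*.
The agentive form *jijefzomto* — last vowel /o/ (a rounded vowel) → -ho → *jijefzomtoho*.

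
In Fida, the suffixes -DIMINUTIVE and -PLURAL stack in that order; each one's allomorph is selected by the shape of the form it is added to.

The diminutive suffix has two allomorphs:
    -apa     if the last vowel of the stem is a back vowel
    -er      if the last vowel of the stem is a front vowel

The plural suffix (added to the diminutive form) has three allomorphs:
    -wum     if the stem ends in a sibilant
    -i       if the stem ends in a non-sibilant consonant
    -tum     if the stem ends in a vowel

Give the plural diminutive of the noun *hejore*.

Since the last vowel of *hejore* is /e/ (a front vowel), it takes -er, giving *hejoreer*.
The diminutive form *hejoreer* — final sound /r/ (a non-sibilant consonant) → -i → *hejoreeri*.

hejoreeri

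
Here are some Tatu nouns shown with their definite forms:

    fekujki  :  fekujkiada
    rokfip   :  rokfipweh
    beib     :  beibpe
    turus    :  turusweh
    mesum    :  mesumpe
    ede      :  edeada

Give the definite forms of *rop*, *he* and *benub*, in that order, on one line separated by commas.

ropweh, heada, benubpe

The pattern is voicing of the final sound: -weh when the stem ends in a voiceless consonant (*rokfip*, *turus*); -pe when the stem ends in a voiced consonant (*beib*, *mesum*); -ada when the stem ends in a vowel (*fekujki*, *ede*).
*rop* — final sound /p/ (a voiceless consonant) → -weh → *ropweh*.
The final sound of *he* is /e/, which is a vowel, so the suffix is -ada, giving *heada*.
The final sound of *benub* is /b/, which is a voiced consonant, so the suffix is -pe, giving *benubpe*.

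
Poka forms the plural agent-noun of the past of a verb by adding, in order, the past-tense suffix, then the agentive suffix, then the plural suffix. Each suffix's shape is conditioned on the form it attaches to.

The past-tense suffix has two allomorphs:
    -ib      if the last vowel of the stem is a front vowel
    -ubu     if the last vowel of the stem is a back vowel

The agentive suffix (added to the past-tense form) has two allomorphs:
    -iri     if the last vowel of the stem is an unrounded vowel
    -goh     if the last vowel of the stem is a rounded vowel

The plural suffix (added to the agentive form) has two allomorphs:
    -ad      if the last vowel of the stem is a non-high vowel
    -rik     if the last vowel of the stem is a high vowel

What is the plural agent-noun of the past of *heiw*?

*heiw* — last vowel /i/ (a front vowel) → -ib → *heiwib*.
The last vowel of the past-tense form *heiwib* is /i/, which is an unrounded vowel, so the agentive suffix is -iri, giving *heiwibiri*.
The agentive form *heiwibiri*: last vowel = /i/, a high vowel → -rik → *heiwibiririk*.

heiwibiririk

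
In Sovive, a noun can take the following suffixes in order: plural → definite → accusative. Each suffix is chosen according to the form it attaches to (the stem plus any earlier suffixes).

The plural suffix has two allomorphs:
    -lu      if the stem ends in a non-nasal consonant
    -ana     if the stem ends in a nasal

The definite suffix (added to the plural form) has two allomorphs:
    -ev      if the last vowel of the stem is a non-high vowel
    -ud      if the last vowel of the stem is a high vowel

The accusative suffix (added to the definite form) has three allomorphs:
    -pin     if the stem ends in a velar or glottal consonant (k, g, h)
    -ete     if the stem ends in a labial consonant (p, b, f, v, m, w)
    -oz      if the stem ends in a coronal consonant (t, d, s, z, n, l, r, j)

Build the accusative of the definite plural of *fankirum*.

Since the final consonant of *fankirum* is /m/ (a nasal), it takes -ana, giving *fankirumana*.
The last vowel of the plural form *fankirumana* is /a/, which is a non-high vowel, so the definite suffix is -ev, giving *fankirumanaev*.
Since the final consonant of the definite form *fankirumanaev* is /v/ (labial), it takes -ete, giving *fankirumanaevete*.

fankirumanaevete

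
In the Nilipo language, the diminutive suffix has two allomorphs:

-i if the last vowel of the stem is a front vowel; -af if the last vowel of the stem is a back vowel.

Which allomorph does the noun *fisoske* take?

*fisoske*: last vowel = /e/, a front vowel → -i.

-i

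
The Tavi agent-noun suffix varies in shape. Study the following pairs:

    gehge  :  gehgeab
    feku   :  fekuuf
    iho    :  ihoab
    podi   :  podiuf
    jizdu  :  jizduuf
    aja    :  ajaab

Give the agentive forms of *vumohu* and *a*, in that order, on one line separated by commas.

vumohuuf, aab

Looking at the last vowel of each stem: -uf when the last vowel of the stem is a high vowel (*feku*, *podi*, *jizdu*); -ab when the last vowel of the stem is a non-high vowel (*gehge*, *iho*, *aja*).
*vumohu* — last vowel /u/ (a high vowel) → -uf → *vumohuuf*.
Since the last vowel of *a* is /a/ (a non-high vowel), it takes -ab, giving *aab*.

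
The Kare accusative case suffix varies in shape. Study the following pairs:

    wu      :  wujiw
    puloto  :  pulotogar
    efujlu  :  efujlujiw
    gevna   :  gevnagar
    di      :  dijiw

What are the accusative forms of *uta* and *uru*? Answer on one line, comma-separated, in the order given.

Looking at the last vowel of each stem: -jiw when the last vowel of the stem is a high vowel (*wu*, *efujlu*, *di*); -gar when the last vowel of the stem is a non-high vowel (*puloto*, *gevna*).
*uta* — last vowel /a/ (a non-high vowel) → -gar → *utagar*.
*uru*: last vowel = /u/, a high vowel → -jiw → *urujiw*.

utagar, urujiw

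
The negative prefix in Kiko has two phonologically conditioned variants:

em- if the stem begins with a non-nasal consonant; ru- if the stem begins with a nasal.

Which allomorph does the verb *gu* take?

em-

Since the first consonant of *gu* is /g/ (non-nasal), it takes em-.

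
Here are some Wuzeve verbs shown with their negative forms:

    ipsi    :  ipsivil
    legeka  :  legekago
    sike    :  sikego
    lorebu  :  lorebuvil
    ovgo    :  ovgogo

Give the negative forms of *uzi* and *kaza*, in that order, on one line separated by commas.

Looking at the last vowel of each stem: -vil when the last vowel of the stem is a high vowel (*ipsi*, *lorebu*); -go when the last vowel of the stem is a non-high vowel (*legeka*, *sike*, *ovgo*).
The last vowel of *uzi* is /i/, which is a high vowel, so the suffix is -vil, giving *uzivil*.
Since the last vowel of *kaza* is /a/ (a non-high vowel), it takes -go, giving *kazago*.

uzivil, kazago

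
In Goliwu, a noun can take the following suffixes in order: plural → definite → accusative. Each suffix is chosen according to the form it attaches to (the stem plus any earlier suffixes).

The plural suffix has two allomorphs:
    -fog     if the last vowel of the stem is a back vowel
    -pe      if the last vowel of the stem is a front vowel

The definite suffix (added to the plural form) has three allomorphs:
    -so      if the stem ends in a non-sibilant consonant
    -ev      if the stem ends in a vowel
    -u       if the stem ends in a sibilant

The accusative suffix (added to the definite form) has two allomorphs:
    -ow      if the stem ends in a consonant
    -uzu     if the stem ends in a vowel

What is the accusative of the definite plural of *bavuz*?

bavuzfogsouzu

*bavuz* — last vowel /u/ (a back vowel) → -fog → *bavuzfog*.
The plural form *bavuzfog* — final sound /g/ (a non-sibilant consonant) → -so → *bavuzfogso*.
The final sound of the definite form *bavuzfogso* is /o/, which is a vowel, so the accusative suffix is -uzu, giving *bavuzfogsouzu*.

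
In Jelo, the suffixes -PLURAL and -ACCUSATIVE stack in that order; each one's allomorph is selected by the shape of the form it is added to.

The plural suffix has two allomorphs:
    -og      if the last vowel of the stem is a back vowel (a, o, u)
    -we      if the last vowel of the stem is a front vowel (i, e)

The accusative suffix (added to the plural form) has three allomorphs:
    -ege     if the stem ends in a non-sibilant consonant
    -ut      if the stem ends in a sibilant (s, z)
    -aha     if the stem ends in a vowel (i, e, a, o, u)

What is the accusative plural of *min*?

minweaha

*min* — last vowel /i/ (a front vowel) → -we → *minwe*.
Since the final sound of the plural form *minwe* is /e/ (a vowel), it takes -aha, giving *minweaha*.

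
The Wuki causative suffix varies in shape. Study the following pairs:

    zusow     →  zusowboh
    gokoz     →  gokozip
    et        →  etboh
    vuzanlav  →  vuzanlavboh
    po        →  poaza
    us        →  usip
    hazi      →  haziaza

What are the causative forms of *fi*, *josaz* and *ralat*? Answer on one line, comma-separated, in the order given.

The alternation tracks the final sound of the stem — -ip when the stem ends in a sibilant (*gokoz*, *us*); -boh when the stem ends in a non-sibilant consonant (*zusow*, *et*, *vuzanlav*); -aza when the stem ends in a vowel (*po*, *hazi*).
*fi*: final sound = /i/, a vowel → -aza → *fiaza*.
*josaz*: final sound = /z/, a sibilant → -ip → *josazip*.
The final sound of *ralat* is /t/, which is a non-sibilant consonant, so the suffix is -boh, giving *ralatboh*.

fiaza, josazip, ralatboh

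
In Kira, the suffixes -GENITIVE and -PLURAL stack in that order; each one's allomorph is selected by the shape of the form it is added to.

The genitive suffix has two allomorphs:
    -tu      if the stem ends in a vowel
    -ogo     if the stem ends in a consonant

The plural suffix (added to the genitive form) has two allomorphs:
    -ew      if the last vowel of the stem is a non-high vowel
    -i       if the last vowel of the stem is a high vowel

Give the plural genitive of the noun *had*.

*had*: final sound = /d/, a consonant → -ogo → *hadogo*.
Since the last vowel of the genitive form *hadogo* is /o/ (a non-high vowel), it takes -ew, giving *hadogoew*.

hadogoew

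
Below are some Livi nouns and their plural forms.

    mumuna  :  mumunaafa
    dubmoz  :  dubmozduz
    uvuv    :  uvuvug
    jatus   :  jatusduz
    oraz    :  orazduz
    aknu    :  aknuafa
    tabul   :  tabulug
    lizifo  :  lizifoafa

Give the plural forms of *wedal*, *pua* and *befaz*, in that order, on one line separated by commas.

wedalug, puaafa, befazduz

Looking at the final sound of each stem: -duz when the stem ends in a sibilant (*dubmoz*, *jatus*, *oraz*); -ug when the stem ends in a non-sibilant consonant (*uvuv*, *tabul*); -afa when the stem ends in a vowel (*mumuna*, *aknu*, *lizifo*).
The final sound of *wedal* is /l/, which is a non-sibilant consonant, so the suffix is -ug, giving *wedalug*.
Since the final sound of *pua* is /a/ (a vowel), it takes -afa, giving *puaafa*.
Since the final sound of *befaz* is /z/ (a sibilant), it takes -duz, giving *befazduz*.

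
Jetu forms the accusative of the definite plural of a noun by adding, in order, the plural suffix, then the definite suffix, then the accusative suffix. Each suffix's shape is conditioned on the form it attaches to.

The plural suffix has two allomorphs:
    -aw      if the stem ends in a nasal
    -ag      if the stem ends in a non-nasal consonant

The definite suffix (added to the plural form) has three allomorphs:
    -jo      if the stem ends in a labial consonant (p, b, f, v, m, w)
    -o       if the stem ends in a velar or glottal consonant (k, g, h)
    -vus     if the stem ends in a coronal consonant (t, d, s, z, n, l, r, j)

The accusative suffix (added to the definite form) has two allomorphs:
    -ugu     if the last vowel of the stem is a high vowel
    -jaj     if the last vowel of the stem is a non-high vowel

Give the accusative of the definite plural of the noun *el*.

elagojaj

The final consonant of *el* is /l/, which is non-nasal, so the plural suffix is -ag, giving *elag*.
The plural form *elag*: final consonant = /g/, velar/glottal → -o → *elago*.
The definite form *elago*: last vowel = /o/, a non-high vowel → -jaj → *elagojaj*.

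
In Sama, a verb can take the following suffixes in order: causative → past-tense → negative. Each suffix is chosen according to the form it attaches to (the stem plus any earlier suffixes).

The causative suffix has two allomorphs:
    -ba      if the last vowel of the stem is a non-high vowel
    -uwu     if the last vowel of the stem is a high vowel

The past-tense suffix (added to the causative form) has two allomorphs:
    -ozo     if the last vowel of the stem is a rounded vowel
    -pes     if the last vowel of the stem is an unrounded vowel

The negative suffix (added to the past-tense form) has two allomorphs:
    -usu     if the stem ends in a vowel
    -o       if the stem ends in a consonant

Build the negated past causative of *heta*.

hetabapeso

*heta*: last vowel = /a/, a non-high vowel → -ba → *hetaba*.
Since the last vowel of the causative form *hetaba* is /a/ (an unrounded vowel), it takes -pes, giving *hetabapes*.
The final sound of the past-tense form *hetabapes* is /s/, which is a consonant, so the negative suffix is -o, giving *hetabapeso*.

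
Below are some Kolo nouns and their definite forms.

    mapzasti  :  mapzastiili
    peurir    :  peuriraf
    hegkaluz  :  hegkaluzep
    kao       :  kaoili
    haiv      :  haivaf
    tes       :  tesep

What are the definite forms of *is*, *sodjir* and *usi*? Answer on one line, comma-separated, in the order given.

isep, sodjiraf, usiili

The alternation tracks the final sound of the stem — -ep when the stem ends in a sibilant (*hegkaluz*, *tes*); -af when the stem ends in a non-sibilant consonant (*peurir*, *haiv*); -ili when the stem ends in a vowel (*mapzasti*, *kao*).
Since the final sound of *is* is /s/ (a sibilant), it takes -ep, giving *isep*.
The final sound of *sodjir* is /r/, which is a non-sibilant consonant, so the suffix is -af, giving *sodjiraf*.
*usi*: final sound = /i/, a vowel → -ili → *usiili*.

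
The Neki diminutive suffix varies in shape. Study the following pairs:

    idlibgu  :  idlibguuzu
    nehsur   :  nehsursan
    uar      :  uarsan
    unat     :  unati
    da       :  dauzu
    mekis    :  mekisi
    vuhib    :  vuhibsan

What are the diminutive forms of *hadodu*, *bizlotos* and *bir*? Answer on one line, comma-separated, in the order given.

The suffix is conditioned by the final sound: -i when the stem ends in a voiceless consonant (*unat*, *mekis*); -san when the stem ends in a voiced consonant (*nehsur*, *uar*, *vuhib*); -uzu when the stem ends in a vowel (*idlibgu*, *da*).
*hadodu*: final sound = /u/, a vowel → -uzu → *hadoduuzu*.
The final sound of *bizlotos* is /s/, which is a voiceless consonant, so the suffix is -i, giving *bizlotosi*.
*bir* — final sound /r/ (a voiced consonant) → -san → *birsan*.

hadoduuzu, bizlotosi, birsan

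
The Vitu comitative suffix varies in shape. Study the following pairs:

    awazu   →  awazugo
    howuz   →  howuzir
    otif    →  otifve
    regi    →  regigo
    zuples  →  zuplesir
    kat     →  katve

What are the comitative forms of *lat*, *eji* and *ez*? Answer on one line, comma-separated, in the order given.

The suffix is conditioned by the final sound: -ir when the stem ends in a sibilant (*howuz*, *zuples*); -ve when the stem ends in a non-sibilant consonant (*otif*, *kat*); -go when the stem ends in a vowel (*awazu*, *regi*).
*lat* — final sound /t/ (a non-sibilant consonant) → -ve → *latve*.
The final sound of *eji* is /i/, which is a vowel, so the suffix is -go, giving *ejigo*.
The final sound of *ez* is /z/, which is a sibilant, so the suffix is -ir, giving *ezir*.

latve, ejigo, ezir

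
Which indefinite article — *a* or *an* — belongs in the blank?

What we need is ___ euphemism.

The indefinite article is chosen by the initial *sound* of the following word, not its spelling.
*euphemism* begins with the sound /juː/ (eu pronounced /juː/) — a consonant sound.
So the article is *a*: What we need is a euphemism.

a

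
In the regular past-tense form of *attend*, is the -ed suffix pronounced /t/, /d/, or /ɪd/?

The stem *attend* ends in /t/ or /d/.
The -ed suffix is realized as /ɪd/ after /t, d/; as /t/ after other voiceless consonants; and as /d/ after other voiced sounds.
So -ed on *attend* is pronounced /ɪd/.

/ɪd/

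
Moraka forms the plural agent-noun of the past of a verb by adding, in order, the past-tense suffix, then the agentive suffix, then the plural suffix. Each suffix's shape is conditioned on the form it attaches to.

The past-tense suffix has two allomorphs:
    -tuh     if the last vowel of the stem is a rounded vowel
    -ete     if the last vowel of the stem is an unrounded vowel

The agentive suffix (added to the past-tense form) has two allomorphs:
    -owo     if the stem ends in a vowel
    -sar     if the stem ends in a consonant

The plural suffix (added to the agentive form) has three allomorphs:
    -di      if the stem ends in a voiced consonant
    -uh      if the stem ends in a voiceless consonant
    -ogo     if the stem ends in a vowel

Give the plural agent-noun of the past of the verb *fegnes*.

fegneseteowoogo

*fegnes* — last vowel /e/ (an unrounded vowel) → -ete → *fegnesete*.
The final sound of the past-tense form *fegnesete* is /e/, which is a vowel, so the agentive suffix is -owo, giving *fegneseteowo*.
Since the final sound of the agentive form *fegneseteowo* is /o/ (a vowel), it takes -ogo, giving *fegneseteowoogo*.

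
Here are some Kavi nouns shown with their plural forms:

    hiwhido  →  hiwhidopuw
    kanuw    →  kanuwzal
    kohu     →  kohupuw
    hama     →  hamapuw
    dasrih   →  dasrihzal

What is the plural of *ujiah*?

ujiahzal

The suffix is conditioned by the final sound: -zal when the stem ends in a consonant (*kanuw*, *dasrih*); -puw when the stem ends in a vowel (*hiwhido*, *kohu*, *hama*).
*ujiah* — final sound /h/ (a consonant) → -zal → *ujiahzal*.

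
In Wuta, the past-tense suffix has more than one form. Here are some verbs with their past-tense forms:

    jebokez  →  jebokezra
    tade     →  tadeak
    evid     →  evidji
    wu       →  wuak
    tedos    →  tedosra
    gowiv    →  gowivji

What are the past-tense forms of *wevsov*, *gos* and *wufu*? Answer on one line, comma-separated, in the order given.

wevsovji, gosra, wufuak

The suffix is conditioned by the final sound: -ra when the stem ends in a sibilant (*jebokez*, *tedos*); -ji when the stem ends in a non-sibilant consonant (*evid*, *gowiv*); -ak when the stem ends in a vowel (*tade*, *wu*).
Since the final sound of *wevsov* is /v/ (a non-sibilant consonant), it takes -ji, giving *wevsovji*.
*gos*: final sound = /s/, a sibilant → -ra → *gosra*.
*wufu* — final sound /u/ (a vowel) → -ak → *wufuak*.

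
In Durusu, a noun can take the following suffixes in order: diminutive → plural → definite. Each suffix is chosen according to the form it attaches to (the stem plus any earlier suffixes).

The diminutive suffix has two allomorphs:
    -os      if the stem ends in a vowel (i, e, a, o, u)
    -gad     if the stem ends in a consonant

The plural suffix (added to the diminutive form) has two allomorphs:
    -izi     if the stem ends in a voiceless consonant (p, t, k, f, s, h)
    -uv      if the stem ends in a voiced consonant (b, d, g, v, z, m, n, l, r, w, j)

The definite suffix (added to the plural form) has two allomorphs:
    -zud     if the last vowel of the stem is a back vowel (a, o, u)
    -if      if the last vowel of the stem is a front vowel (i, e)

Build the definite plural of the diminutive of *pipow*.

*pipow* — final sound /w/ (a consonant) → -gad → *pipowgad*.
The final consonant of the diminutive form *pipowgad* is /d/, which is voiced, so the plural suffix is -uv, giving *pipowgaduv*.
Since the last vowel of the plural form *pipowgaduv* is /u/ (a back vowel), it takes -zud, giving *pipowgaduvzud*.

pipowgaduvzud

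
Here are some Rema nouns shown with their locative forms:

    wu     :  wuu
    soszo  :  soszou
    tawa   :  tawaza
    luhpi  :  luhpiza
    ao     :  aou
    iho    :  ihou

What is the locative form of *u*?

The suffix is conditioned by the last vowel: -u when the last vowel of the stem is a rounded vowel (*wu*, *soszo*, *ao*, *iho*); -za when the last vowel of the stem is an unrounded vowel (*tawa*, *luhpi*).
The last vowel of *u* is /u/, which is a rounded vowel, so the suffix is -u, giving *uu*.

uu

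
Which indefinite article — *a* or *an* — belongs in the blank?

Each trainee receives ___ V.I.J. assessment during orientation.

a

The indefinite article is chosen by the initial *sound* of the following word, not its spelling.
The initialism *V.I.J.* is read letter by letter; the first letter, V, is pronounced /viː/, which begins with a consonant sound.
So the article is *a*: Each trainee receives a V.I.J. assessment during orientation.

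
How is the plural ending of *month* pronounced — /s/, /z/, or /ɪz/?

The stem *month* ends in a voiceless non-sibilant consonant.
The plural suffix surfaces as /ɪz/ after sibilants, /s/ after other voiceless consonants, and /z/ after other voiced sounds.
So the plural -s on *month* is pronounced /s/.

/s/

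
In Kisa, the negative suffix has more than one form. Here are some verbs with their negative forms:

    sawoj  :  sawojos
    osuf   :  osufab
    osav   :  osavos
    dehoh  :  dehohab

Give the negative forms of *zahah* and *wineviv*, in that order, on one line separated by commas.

The pattern is voicing of the final consonant: -ab when the stem ends in a voiceless consonant (*osuf*, *dehoh*); -os when the stem ends in a voiced consonant (*sawoj*, *osav*).
*zahah*: final consonant = /h/, voiceless → -ab → *zahahab*.
*wineviv* — final consonant /v/ (voiced) → -os → *winevivos*.

zahahab, winevivos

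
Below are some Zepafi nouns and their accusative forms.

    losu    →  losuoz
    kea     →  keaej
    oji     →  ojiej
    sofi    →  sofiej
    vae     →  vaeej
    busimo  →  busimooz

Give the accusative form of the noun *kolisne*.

kolisneej

The pattern is rounding harmony: -oz when the last vowel of the stem is a rounded vowel (*losu*, *busimo*); -ej when the last vowel of the stem is an unrounded vowel (*kea*, *oji*, *sofi*, *vae*).
Since the last vowel of *kolisne* is /e/ (an unrounded vowel), it takes -ej, giving *kolisneej*.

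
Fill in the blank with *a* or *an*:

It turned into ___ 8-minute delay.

an

The indefinite article is chosen by the initial *sound* of the following word, not its spelling.
The number *8* is spoken "eight", beginning with /eɪt/ — a vowel sound.
So the article is *an*: It turned into an 8-minute delay.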